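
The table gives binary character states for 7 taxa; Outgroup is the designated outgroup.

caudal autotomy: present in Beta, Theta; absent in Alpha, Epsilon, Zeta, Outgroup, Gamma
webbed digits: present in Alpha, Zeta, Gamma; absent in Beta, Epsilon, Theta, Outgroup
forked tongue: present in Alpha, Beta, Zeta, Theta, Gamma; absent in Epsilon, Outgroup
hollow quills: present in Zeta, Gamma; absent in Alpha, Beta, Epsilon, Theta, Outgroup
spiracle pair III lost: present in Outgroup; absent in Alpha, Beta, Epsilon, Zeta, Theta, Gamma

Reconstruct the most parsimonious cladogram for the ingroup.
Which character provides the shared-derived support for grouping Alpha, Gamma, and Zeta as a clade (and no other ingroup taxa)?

webbed digits

Character polarity is set by the outgroup: the derived state is whichever differs from the outgroup's state, so for spiracle pair III lost the derived state is 'absent', and for the remaining characters it is 'present'.
caudal autotomy (derived state 'present') is shared by Beta and Theta — a synapomorphy uniting that clade.
webbed digits (derived state 'present') is shared by Alpha, Gamma, and Zeta — a synapomorphy uniting that clade.
forked tongue (derived state 'present') is shared by Alpha, Beta, Gamma, Theta, and Zeta — a synapomorphy uniting that clade.
Only Gamma and Zeta show the derived state 'present' for hollow quills, supporting them as a clade.
spiracle pair III lost (derived state 'absent') is shared by all ingroup taxa — unites the whole ingroup.
Most parsimonious ingroup topology: (((Beta,Theta),(Alpha,(Gamma,Zeta))),Epsilon).
The clade {Alpha, Gamma, Zeta} is supported by webbed digits: its derived state 'present' occurs in exactly those taxa and in no other taxon (including the outgroup).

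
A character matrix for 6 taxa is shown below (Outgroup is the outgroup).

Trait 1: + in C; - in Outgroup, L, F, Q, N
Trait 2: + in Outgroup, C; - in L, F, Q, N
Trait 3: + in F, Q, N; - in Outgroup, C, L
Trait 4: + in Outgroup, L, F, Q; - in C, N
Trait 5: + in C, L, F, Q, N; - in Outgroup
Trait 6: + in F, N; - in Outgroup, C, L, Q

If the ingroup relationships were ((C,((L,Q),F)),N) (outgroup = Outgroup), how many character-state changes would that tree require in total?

11

Map each character onto ((C,((L,Q),F)),N) (rooted by Outgroup) and count the minimum state changes it requires (Fitch parsimony):
Trait 1: 1; Trait 2: 2; Trait 3: 3; Trait 4: 2; Trait 5: 1; Trait 6: 2.
Total tree length = 11.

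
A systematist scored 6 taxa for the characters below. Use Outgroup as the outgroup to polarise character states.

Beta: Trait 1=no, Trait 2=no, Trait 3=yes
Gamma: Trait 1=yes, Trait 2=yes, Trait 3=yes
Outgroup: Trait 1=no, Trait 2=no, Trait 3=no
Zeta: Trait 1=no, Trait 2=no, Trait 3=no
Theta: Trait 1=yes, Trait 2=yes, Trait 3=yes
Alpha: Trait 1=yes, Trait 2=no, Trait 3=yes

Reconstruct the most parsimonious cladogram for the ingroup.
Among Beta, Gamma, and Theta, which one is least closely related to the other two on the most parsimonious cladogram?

Beta

The outgroup has state 'no' for every character, so 'yes' is the derived state throughout.
Only Alpha, Gamma, and Theta show the derived state 'yes' for Trait 1, supporting them as a clade.
Trait 2: derived state 'yes' in Gamma and Theta only — synapomorphy for {Gamma, Theta}.
Only Alpha, Beta, Gamma, and Theta show the derived state 'yes' for Trait 3, supporting them as a clade.
Most parsimonious ingroup topology: ((((Theta,Gamma),Alpha),Beta),Zeta).
Gamma and Theta share a more recent common ancestor with each other than either does with Beta, so Beta is the least closely related of the three.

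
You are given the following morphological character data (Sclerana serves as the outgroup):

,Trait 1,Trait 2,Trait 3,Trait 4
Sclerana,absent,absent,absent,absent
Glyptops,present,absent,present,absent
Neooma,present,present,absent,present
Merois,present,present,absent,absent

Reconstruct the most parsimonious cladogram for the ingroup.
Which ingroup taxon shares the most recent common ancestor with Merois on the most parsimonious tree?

The outgroup has state 'absent' for every character, so 'present' is the derived state throughout.
Trait 1 (derived state 'present') is shared by all ingroup taxa — unites the whole ingroup.
Trait 2 (derived state 'present') is shared by Merois and Neooma — a synapomorphy uniting that clade.
Trait 3: derived state 'present' in Glyptops only — an autapomorphy, so it tells us nothing about relationships among taxa.
Trait 4: derived state 'present' in Neooma only — an autapomorphy, so it tells us nothing about relationships among taxa.
Most parsimonious ingroup topology: (Glyptops,(Neooma,Merois)).
Merois and Neooma form a cherry on this tree, so they are sister taxa.

Neooma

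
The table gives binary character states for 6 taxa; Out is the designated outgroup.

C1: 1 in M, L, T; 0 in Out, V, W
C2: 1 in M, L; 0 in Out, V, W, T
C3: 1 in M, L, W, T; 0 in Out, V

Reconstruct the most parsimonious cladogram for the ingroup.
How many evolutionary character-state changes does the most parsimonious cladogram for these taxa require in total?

The outgroup has state '0' for every character, so '1' is the derived state throughout.
C1 (derived state '1') is shared by L, M, and T — a synapomorphy uniting that clade.
C2: derived state '1' in L and M only — synapomorphy for {L, M}.
C3 (derived state '1') is shared by L, M, T, and W — a synapomorphy uniting that clade.
Most parsimonious ingroup topology: ((((M,L),T),W),V).
Changes per character on this tree: C1: 1; C2: 1; C3: 1.
Total = 3.

3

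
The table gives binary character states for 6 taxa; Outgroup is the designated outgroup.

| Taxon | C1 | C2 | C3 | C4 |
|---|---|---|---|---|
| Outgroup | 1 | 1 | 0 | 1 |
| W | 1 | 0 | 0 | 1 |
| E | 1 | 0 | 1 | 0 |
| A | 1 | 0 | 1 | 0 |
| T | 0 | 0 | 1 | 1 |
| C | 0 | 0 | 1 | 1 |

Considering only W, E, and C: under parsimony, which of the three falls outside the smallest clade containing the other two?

W

Character polarity is set by the outgroup: the derived state is whichever differs from the outgroup's state, so for C1, C2, C4 the derived state is '0', and for the remaining characters it is '1'.
C1: derived state '0' in C and T only — synapomorphy for {C, T}.
C2 (derived state '0') is shared by all ingroup taxa — unites the whole ingroup.
Only A, C, E, and T show the derived state '1' for C3, supporting them as a clade.
C4 (derived state '0') is shared by A and E — a synapomorphy uniting that clade.
Most parsimonious ingroup topology: (W,((E,A),(T,C))).
C and E share a more recent common ancestor with each other than either does with W, so W is the least closely related of the three.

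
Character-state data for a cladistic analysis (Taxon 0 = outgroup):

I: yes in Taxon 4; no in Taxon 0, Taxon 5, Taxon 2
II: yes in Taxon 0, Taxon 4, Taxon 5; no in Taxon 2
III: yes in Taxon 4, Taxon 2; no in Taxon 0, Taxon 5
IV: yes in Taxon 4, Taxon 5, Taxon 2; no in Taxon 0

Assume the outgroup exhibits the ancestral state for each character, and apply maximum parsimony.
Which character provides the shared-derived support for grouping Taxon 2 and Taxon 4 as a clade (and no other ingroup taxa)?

III

Character polarity is set by the outgroup: the derived state is whichever differs from the outgroup's state, so for II the derived state is 'no', and for the remaining characters it is 'yes'.
I (derived state 'yes') is unique to Taxon 4 (autapomorphy; uninformative for grouping).
II (derived state 'no') is unique to Taxon 2 (autapomorphy; uninformative for grouping).
III: derived state 'yes' in Taxon 2 and Taxon 4 only — synapomorphy for {Taxon 2, Taxon 4}.
IV (derived state 'yes') is shared by all ingroup taxa — unites the whole ingroup.
Most parsimonious ingroup topology: ((Taxon 4,Taxon 2),Taxon 5).
The clade {Taxon 2, Taxon 4} is supported by III: its derived state 'yes' occurs in exactly those taxa and in no other taxon (including the outgroup).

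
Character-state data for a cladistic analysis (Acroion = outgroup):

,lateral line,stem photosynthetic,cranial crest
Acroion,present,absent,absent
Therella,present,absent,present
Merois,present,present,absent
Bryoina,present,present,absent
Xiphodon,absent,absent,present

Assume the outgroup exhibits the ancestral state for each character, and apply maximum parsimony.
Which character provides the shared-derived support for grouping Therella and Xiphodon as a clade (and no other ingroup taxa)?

Character polarity is set by the outgroup: the derived state is whichever differs from the outgroup's state, so for lateral line the derived state is 'absent', and for the remaining characters it is 'present'.
lateral line (derived state 'absent') is unique to Xiphodon (autapomorphy; uninformative for grouping).
Only Bryoina and Merois show the derived state 'present' for stem photosynthetic, supporting them as a clade.
cranial crest: derived state 'present' in Therella and Xiphodon only — synapomorphy for {Therella, Xiphodon}.
Most parsimonious ingroup topology: ((Therella,Xiphodon),(Merois,Bryoina)).
The clade {Therella, Xiphodon} is supported by cranial crest: its derived state 'present' occurs in exactly those taxa and in no other taxon (including the outgroup).

cranial crest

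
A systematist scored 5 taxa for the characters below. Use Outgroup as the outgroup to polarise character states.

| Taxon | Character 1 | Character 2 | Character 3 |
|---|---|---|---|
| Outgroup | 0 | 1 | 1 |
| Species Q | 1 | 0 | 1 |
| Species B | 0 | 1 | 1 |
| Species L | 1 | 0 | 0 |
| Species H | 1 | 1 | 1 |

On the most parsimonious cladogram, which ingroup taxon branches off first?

Species B

Character polarity is set by the outgroup: the derived state is whichever differs from the outgroup's state, so for Character 2, Character 3 the derived state is '0', and for the remaining characters it is '1'.
Character 1 (derived state '1') is shared by Species H, Species L, and Species Q — a synapomorphy uniting that clade.
Character 2 (derived state '0') is shared by Species L and Species Q — a synapomorphy uniting that clade.
Character 3: derived state '0' in Species L only — an autapomorphy, so it tells us nothing about relationships among taxa.
Most parsimonious ingroup topology: (((Species Q,Species L),Species H),Species B).
Species B is sister to the clade containing all other ingroup taxa, so it is the earliest-diverging (most basal) ingroup lineage.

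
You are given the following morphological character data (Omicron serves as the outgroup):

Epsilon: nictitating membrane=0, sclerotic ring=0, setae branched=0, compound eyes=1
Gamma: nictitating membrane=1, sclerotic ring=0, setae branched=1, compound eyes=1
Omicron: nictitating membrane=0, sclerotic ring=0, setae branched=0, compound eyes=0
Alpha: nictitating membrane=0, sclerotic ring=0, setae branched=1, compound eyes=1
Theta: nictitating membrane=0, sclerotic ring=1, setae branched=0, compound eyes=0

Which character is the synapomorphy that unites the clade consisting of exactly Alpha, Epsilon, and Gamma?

compound eyes

The outgroup has state '0' for every character, so '1' is the derived state throughout.
nictitating membrane (derived state '1') is unique to Gamma (autapomorphy; uninformative for grouping).
sclerotic ring: derived state '1' in Theta only — an autapomorphy, so it tells us nothing about relationships among taxa.
Only Alpha and Gamma show the derived state '1' for setae branched, supporting them as a clade.
compound eyes (derived state '1') is shared by Alpha, Epsilon, and Gamma — a synapomorphy uniting that clade.
Most parsimonious ingroup topology: (((Alpha,Gamma),Epsilon),Theta).
The clade {Alpha, Epsilon, Gamma} is supported by compound eyes: its derived state '1' occurs in exactly those taxa and in no other taxon (including the outgroup).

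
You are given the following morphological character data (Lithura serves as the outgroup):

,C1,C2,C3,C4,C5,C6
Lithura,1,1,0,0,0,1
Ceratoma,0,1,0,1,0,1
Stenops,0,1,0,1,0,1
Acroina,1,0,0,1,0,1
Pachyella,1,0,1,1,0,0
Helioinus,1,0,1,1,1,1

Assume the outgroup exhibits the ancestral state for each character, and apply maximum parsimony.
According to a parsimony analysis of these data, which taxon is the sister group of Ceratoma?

Stenops

Character polarity is set by the outgroup: the derived state is whichever differs from the outgroup's state, so for C1, C2, C6 the derived state is '0', and for the remaining characters it is '1'.
Only Ceratoma and Stenops show the derived state '0' for C1, supporting them as a clade.
Only Acroina, Helioinus, and Pachyella show the derived state '0' for C2, supporting them as a clade.
Only Helioinus and Pachyella show the derived state '1' for C3, supporting them as a clade.
All ingroup taxa share the derived state '1' for C4; it defines the ingroup but does not resolve relationships within it.
C5 (derived state '1') is unique to Helioinus (autapomorphy; uninformative for grouping).
C6 (derived state '0') is unique to Pachyella (autapomorphy; uninformative for grouping).
Most parsimonious ingroup topology: ((Stenops,Ceratoma),((Helioinus,Pachyella),Acroina)).
Ceratoma and Stenops form a cherry on this tree, so they are sister taxa.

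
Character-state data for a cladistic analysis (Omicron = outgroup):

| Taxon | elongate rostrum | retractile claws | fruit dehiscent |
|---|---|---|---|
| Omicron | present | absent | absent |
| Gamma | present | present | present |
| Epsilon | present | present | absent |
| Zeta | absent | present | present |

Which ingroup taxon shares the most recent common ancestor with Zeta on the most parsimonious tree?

Gamma

Character polarity is set by the outgroup: the derived state is whichever differs from the outgroup's state, so for elongate rostrum the derived state is 'absent', and for the remaining characters it is 'present'.
elongate rostrum (derived state 'absent') is unique to Zeta (autapomorphy; uninformative for grouping).
All ingroup taxa share the derived state 'present' for retractile claws; it defines the ingroup but does not resolve relationships within it.
fruit dehiscent (derived state 'present') is shared by Gamma and Zeta — a synapomorphy uniting that clade.
Most parsimonious ingroup topology: ((Gamma,Zeta),Epsilon).
Zeta and Gamma form a cherry on this tree, so they are sister taxa.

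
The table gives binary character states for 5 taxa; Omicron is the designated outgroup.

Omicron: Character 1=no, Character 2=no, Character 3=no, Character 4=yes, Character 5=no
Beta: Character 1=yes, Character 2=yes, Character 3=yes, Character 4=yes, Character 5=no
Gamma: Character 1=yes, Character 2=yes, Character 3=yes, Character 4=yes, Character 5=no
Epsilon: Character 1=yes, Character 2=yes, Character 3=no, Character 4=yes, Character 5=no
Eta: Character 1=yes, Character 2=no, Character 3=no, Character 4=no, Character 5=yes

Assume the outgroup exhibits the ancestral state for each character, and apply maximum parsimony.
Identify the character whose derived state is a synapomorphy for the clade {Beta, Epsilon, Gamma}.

Character polarity is set by the outgroup: the derived state is whichever differs from the outgroup's state, so for Character 4 the derived state is 'no', and for the remaining characters it is 'yes'.
Character 1 (derived state 'yes') is shared by all ingroup taxa — unites the whole ingroup.
Only Beta, Epsilon, and Gamma show the derived state 'yes' for Character 2, supporting them as a clade.
Character 3: derived state 'yes' in Beta and Gamma only — synapomorphy for {Beta, Gamma}.
Character 4 (derived state 'no') is unique to Eta (autapomorphy; uninformative for grouping).
Character 5: derived state 'yes' in Eta only — an autapomorphy, so it tells us nothing about relationships among taxa.
Most parsimonious ingroup topology: (((Beta,Gamma),Epsilon),Eta).
The clade {Beta, Epsilon, Gamma} is supported by Character 2: its derived state 'yes' occurs in exactly those taxa and in no other taxon (including the outgroup).

Character 2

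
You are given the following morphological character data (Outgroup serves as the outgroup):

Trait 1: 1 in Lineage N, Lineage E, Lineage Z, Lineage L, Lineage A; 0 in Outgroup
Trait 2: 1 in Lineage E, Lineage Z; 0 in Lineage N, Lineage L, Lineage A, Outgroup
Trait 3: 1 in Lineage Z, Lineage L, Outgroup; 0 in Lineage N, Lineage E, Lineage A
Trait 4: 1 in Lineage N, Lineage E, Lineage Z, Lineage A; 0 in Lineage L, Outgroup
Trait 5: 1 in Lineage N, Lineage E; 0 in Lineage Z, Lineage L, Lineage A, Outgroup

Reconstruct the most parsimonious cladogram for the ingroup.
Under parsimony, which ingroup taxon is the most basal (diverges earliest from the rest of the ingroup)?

Character polarity is set by the outgroup: the derived state is whichever differs from the outgroup's state, so for Trait 3 the derived state is '0', and for the remaining characters it is '1'.
All ingroup taxa share the derived state '1' for Trait 1; it defines the ingroup but does not resolve relationships within it.
Trait 2 groups Lineage E and Lineage Z, which is incompatible with the clades supported by the remaining characters; treating it as convergent (homoplasy) costs fewer steps than any alternative tree.
Trait 3 (derived state '0') is shared by Lineage A, Lineage E, and Lineage N — a synapomorphy uniting that clade.
Trait 4 (derived state '1') is shared by Lineage A, Lineage E, Lineage N, and Lineage Z — a synapomorphy uniting that clade.
Trait 5 (derived state '1') is shared by Lineage E and Lineage N — a synapomorphy uniting that clade.
Most parsimonious ingroup topology: ((((Lineage E,Lineage N),Lineage A),Lineage Z),Lineage L).
Lineage L is sister to the clade containing all other ingroup taxa, so it is the earliest-diverging (most basal) ingroup lineage.

Lineage L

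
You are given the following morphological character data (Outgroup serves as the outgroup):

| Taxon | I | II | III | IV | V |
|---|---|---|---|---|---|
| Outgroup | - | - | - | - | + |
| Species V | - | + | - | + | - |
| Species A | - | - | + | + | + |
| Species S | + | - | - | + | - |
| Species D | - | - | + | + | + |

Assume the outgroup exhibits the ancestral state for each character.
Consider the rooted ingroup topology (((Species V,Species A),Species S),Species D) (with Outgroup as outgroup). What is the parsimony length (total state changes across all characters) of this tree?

7

Map each character onto (((Species V,Species A),Species S),Species D) (rooted by Outgroup) and count the minimum state changes it requires (Fitch parsimony):
I: 1; II: 1; III: 2; IV: 1; V: 2.
Total tree length = 7.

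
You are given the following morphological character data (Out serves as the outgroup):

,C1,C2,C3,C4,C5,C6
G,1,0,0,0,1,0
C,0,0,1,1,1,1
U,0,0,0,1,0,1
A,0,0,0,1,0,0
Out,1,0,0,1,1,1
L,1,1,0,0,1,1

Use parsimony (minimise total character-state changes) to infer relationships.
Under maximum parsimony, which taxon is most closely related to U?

Character polarity is set by the outgroup: the derived state is whichever differs from the outgroup's state, so for C1, C4, C5, C6 the derived state is '0', and for the remaining characters it is '1'.
C1: derived state '0' in A, C, and U only — synapomorphy for {A, C, U}.
C2 (derived state '1') is unique to L (autapomorphy; uninformative for grouping).
C3 (derived state '1') is unique to C (autapomorphy; uninformative for grouping).
C4: derived state '0' in G and L only — synapomorphy for {G, L}.
C5: derived state '0' in A and U only — synapomorphy for {A, U}.
C6 groups A and G, which is incompatible with the clades supported by the remaining characters; treating it as convergent (homoplasy) costs fewer steps than any alternative tree.
Most parsimonious ingroup topology: ((C,(A,U)),(L,G)).
U and A form a cherry on this tree, so they are sister taxa.

A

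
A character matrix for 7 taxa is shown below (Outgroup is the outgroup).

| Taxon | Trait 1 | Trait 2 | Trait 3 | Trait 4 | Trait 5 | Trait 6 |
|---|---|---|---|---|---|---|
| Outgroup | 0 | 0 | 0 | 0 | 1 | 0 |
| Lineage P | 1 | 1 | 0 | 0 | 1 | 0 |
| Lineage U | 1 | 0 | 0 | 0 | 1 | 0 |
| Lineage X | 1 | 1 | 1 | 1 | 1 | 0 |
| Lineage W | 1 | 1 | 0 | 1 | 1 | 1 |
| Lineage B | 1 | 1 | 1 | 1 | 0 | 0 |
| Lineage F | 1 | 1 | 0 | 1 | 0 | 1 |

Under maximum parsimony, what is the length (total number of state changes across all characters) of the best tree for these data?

7

Character polarity is set by the outgroup: the derived state is whichever differs from the outgroup's state, so for Trait 5 the derived state is '0', and for the remaining characters it is '1'.
Trait 1 (derived state '1') is shared by all ingroup taxa — unites the whole ingroup.
Only Lineage B, Lineage F, Lineage P, Lineage W, and Lineage X show the derived state '1' for Trait 2, supporting them as a clade.
Trait 3: derived state '1' in Lineage B and Lineage X only — synapomorphy for {Lineage B, Lineage X}.
Trait 4 (derived state '1') is shared by Lineage B, Lineage F, Lineage W, and Lineage X — a synapomorphy uniting that clade.
Trait 5 groups Lineage B and Lineage F, which is incompatible with the clades supported by the remaining characters; treating it as convergent (homoplasy) costs fewer steps than any alternative tree.
Trait 6 (derived state '1') is shared by Lineage F and Lineage W — a synapomorphy uniting that clade.
Most parsimonious ingroup topology: ((Lineage P,((Lineage X,Lineage B),(Lineage W,Lineage F))),Lineage U).
Changes per character on this tree: Trait 1: 1; Trait 2: 1; Trait 3: 1; Trait 4: 1; Trait 5: 2; Trait 6: 1.
Total = 7.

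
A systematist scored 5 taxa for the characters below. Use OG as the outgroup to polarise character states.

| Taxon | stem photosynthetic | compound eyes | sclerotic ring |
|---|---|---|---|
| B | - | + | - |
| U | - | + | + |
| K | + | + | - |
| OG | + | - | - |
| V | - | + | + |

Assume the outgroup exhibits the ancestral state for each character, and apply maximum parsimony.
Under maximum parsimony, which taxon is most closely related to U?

Character polarity is set by the outgroup: the derived state is whichever differs from the outgroup's state, so for stem photosynthetic the derived state is '-', and for the remaining characters it is '+'.
stem photosynthetic (derived state '-') is shared by B, U, and V — a synapomorphy uniting that clade.
All ingroup taxa share the derived state '+' for compound eyes; it defines the ingroup but does not resolve relationships within it.
sclerotic ring: derived state '+' in U and V only — synapomorphy for {U, V}.
Most parsimonious ingroup topology: (K,((U,V),B)).
U and V form a cherry on this tree, so they are sister taxa.

V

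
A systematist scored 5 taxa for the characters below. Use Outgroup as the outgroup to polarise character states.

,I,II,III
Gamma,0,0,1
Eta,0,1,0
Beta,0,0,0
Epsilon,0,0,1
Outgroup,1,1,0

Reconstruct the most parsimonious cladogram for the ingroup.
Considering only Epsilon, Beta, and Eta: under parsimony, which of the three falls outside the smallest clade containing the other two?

Eta

Character polarity is set by the outgroup: the derived state is whichever differs from the outgroup's state, so for I, II the derived state is '0', and for the remaining characters it is '1'.
I (derived state '0') is shared by all ingroup taxa — unites the whole ingroup.
II (derived state '0') is shared by Beta, Epsilon, and Gamma — a synapomorphy uniting that clade.
III: derived state '1' in Epsilon and Gamma only — synapomorphy for {Epsilon, Gamma}.
Most parsimonious ingroup topology: (((Gamma,Epsilon),Beta),Eta).
Epsilon and Beta share a more recent common ancestor with each other than either does with Eta, so Eta is the least closely related of the three.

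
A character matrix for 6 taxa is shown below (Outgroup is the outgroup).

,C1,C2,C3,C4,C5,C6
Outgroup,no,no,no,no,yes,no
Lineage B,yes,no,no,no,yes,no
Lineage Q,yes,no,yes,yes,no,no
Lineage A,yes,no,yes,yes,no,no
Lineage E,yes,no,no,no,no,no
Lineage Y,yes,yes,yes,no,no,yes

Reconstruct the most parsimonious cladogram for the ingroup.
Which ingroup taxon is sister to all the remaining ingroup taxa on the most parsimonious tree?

Lineage B

Character polarity is set by the outgroup: the derived state is whichever differs from the outgroup's state, so for C5 the derived state is 'no', and for the remaining characters it is 'yes'.
C1 (derived state 'yes') is shared by all ingroup taxa — unites the whole ingroup.
C2 (derived state 'yes') is unique to Lineage Y (autapomorphy; uninformative for grouping).
C3: derived state 'yes' in Lineage A, Lineage Q, and Lineage Y only — synapomorphy for {Lineage A, Lineage Q, Lineage Y}.
C4 (derived state 'yes') is shared by Lineage A and Lineage Q — a synapomorphy uniting that clade.
C5 (derived state 'no') is shared by Lineage A, Lineage E, Lineage Q, and Lineage Y — a synapomorphy uniting that clade.
C6 (derived state 'yes') is unique to Lineage Y (autapomorphy; uninformative for grouping).
Most parsimonious ingroup topology: (Lineage B,(((Lineage Q,Lineage A),Lineage Y),Lineage E)).
Lineage B is sister to the clade containing all other ingroup taxa, so it is the earliest-diverging (most basal) ingroup lineage.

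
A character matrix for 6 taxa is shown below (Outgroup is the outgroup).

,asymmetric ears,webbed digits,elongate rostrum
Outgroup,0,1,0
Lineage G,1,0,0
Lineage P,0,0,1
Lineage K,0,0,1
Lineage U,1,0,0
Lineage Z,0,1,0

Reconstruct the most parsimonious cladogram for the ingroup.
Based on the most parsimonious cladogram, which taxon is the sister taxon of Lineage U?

Character polarity is set by the outgroup: the derived state is whichever differs from the outgroup's state, so for webbed digits the derived state is '0', and for the remaining characters it is '1'.
asymmetric ears (derived state '1') is shared by Lineage G and Lineage U — a synapomorphy uniting that clade.
Only Lineage G, Lineage K, Lineage P, and Lineage U show the derived state '0' for webbed digits, supporting them as a clade.
Only Lineage K and Lineage P show the derived state '1' for elongate rostrum, supporting them as a clade.
Most parsimonious ingroup topology: (((Lineage G,Lineage U),(Lineage P,Lineage K)),Lineage Z).
Lineage U and Lineage G form a cherry on this tree, so they are sister taxa.

Lineage G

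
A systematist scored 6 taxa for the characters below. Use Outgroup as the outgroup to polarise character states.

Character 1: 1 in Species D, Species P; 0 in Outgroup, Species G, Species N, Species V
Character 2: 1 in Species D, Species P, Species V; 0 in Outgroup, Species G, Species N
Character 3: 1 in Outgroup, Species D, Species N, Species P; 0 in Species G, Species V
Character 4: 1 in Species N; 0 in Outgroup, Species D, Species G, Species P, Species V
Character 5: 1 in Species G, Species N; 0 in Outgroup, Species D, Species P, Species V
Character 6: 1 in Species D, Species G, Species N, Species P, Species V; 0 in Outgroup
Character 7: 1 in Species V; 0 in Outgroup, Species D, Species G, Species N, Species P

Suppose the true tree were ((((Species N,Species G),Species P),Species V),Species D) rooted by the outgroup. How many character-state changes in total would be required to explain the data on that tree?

10

Map each character onto ((((Species N,Species G),Species P),Species V),Species D) (rooted by Outgroup) and count the minimum state changes it requires (Fitch parsimony):
Character 1: 2; Character 2: 2; Character 3: 2; Character 4: 1; Character 5: 1; Character 6: 1; Character 7: 1.
Total tree length = 10.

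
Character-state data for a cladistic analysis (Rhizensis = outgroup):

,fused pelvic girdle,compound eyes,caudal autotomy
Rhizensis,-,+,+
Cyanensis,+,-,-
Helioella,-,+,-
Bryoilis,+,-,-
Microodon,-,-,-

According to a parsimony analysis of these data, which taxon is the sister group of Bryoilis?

Character polarity is set by the outgroup: the derived state is whichever differs from the outgroup's state, so for compound eyes, caudal autotomy the derived state is '-', and for the remaining characters it is '+'.
Only Bryoilis and Cyanensis show the derived state '+' for fused pelvic girdle, supporting them as a clade.
compound eyes (derived state '-') is shared by Bryoilis, Cyanensis, and Microodon — a synapomorphy uniting that clade.
caudal autotomy (derived state '-') is shared by all ingroup taxa — unites the whole ingroup.
Most parsimonious ingroup topology: (((Cyanensis,Bryoilis),Microodon),Helioella).
Bryoilis and Cyanensis form a cherry on this tree, so they are sister taxa.

Cyanensis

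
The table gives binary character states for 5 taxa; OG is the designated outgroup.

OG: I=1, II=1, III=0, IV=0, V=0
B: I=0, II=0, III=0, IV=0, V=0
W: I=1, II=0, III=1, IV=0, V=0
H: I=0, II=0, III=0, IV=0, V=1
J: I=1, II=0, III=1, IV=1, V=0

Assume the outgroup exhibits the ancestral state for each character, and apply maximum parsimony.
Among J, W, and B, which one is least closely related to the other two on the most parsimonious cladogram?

Character polarity is set by the outgroup: the derived state is whichever differs from the outgroup's state, so for I, II the derived state is '0', and for the remaining characters it is '1'.
Only B and H show the derived state '0' for I, supporting them as a clade.
All ingroup taxa share the derived state '0' for II; it defines the ingroup but does not resolve relationships within it.
III (derived state '1') is shared by J and W — a synapomorphy uniting that clade.
IV (derived state '1') is unique to J (autapomorphy; uninformative for grouping).
V: derived state '1' in H only — an autapomorphy, so it tells us nothing about relationships among taxa.
Most parsimonious ingroup topology: ((B,H),(W,J)).
J and W share a more recent common ancestor with each other than either does with B, so B is the least closely related of the three.

B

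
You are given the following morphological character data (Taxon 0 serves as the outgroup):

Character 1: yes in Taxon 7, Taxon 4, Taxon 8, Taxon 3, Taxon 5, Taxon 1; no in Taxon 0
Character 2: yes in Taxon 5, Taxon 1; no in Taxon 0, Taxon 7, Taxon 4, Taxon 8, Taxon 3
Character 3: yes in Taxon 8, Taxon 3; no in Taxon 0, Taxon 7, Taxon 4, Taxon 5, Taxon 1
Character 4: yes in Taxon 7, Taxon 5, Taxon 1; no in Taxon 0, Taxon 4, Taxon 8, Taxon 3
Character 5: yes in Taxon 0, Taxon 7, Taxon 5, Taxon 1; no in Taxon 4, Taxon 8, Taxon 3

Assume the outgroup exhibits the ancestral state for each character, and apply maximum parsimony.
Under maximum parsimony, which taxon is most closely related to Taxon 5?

Taxon 1

Character polarity is set by the outgroup: the derived state is whichever differs from the outgroup's state, so for Character 5 the derived state is 'no', and for the remaining characters it is 'yes'.
Character 1 (derived state 'yes') is shared by all ingroup taxa — unites the whole ingroup.
Character 2: derived state 'yes' in Taxon 1 and Taxon 5 only — synapomorphy for {Taxon 1, Taxon 5}.
Character 3 (derived state 'yes') is shared by Taxon 3 and Taxon 8 — a synapomorphy uniting that clade.
Only Taxon 1, Taxon 5, and Taxon 7 show the derived state 'yes' for Character 4, supporting them as a clade.
Character 5 (derived state 'no') is shared by Taxon 3, Taxon 4, and Taxon 8 — a synapomorphy uniting that clade.
Most parsimonious ingroup topology: ((Taxon 7,(Taxon 5,Taxon 1)),(Taxon 4,(Taxon 8,Taxon 3))).
Taxon 5 and Taxon 1 form a cherry on this tree, so they are sister taxa.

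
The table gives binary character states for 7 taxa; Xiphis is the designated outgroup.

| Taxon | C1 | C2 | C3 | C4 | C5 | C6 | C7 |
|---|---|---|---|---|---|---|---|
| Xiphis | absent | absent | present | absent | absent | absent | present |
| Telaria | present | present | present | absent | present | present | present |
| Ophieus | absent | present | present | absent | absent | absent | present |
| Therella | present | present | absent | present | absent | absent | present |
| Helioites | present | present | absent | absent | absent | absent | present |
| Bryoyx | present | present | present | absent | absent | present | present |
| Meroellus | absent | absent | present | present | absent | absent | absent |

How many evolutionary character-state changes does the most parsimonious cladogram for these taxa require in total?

Character polarity is set by the outgroup: the derived state is whichever differs from the outgroup's state, so for C3, C7 the derived state is 'absent', and for the remaining characters it is 'present'.
C1: derived state 'present' in Bryoyx, Helioites, Telaria, and Therella only — synapomorphy for {Bryoyx, Helioites, Telaria, Therella}.
C2 (derived state 'present') is shared by Bryoyx, Helioites, Ophieus, Telaria, and Therella — a synapomorphy uniting that clade.
Only Helioites and Therella show the derived state 'absent' for C3, supporting them as a clade.
C4 (state 'present') occurs in Meroellus and Therella but conflicts with the nesting implied by the other characters — most parsimoniously interpreted as homoplasy.
C5 (derived state 'present') is unique to Telaria (autapomorphy; uninformative for grouping).
Only Bryoyx and Telaria show the derived state 'present' for C6, supporting them as a clade.
C7 (derived state 'absent') is unique to Meroellus (autapomorphy; uninformative for grouping).
Most parsimonious ingroup topology: ((((Telaria,Bryoyx),(Therella,Helioites)),Ophieus),Meroellus).
Changes per character on this tree: C1: 1; C2: 1; C3: 1; C4: 2; C5: 1; C6: 1; C7: 1.
Total = 8.

8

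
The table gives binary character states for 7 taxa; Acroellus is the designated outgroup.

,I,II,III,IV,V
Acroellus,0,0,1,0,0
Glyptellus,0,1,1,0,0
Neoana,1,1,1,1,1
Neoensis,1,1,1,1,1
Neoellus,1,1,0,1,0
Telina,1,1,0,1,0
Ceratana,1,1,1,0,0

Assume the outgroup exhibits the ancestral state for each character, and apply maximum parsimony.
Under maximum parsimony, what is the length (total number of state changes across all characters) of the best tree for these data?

Character polarity is set by the outgroup: the derived state is whichever differs from the outgroup's state, so for III the derived state is '0', and for the remaining characters it is '1'.
Only Ceratana, Neoana, Neoellus, Neoensis, and Telina show the derived state '1' for I, supporting them as a clade.
All ingroup taxa share the derived state '1' for II; it defines the ingroup but does not resolve relationships within it.
III: derived state '0' in Neoellus and Telina only — synapomorphy for {Neoellus, Telina}.
Only Neoana, Neoellus, Neoensis, and Telina show the derived state '1' for IV, supporting them as a clade.
V (derived state '1') is shared by Neoana and Neoensis — a synapomorphy uniting that clade.
Most parsimonious ingroup topology: (Glyptellus,(((Neoana,Neoensis),(Neoellus,Telina)),Ceratana)).
Changes per character on this tree: I: 1; II: 1; III: 1; IV: 1; V: 1.
Total = 5.

5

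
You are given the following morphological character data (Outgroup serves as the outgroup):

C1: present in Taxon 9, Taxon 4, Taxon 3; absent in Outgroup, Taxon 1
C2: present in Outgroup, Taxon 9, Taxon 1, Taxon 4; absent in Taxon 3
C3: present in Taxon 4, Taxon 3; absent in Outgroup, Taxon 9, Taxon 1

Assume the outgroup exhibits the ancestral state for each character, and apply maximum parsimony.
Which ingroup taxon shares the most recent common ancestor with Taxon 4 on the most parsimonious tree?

Taxon 3

Character polarity is set by the outgroup: the derived state is whichever differs from the outgroup's state, so for C2 the derived state is 'absent', and for the remaining characters it is 'present'.
C1 (derived state 'present') is shared by Taxon 3, Taxon 4, and Taxon 9 — a synapomorphy uniting that clade.
C2 (derived state 'absent') is unique to Taxon 3 (autapomorphy; uninformative for grouping).
C3: derived state 'present' in Taxon 3 and Taxon 4 only — synapomorphy for {Taxon 3, Taxon 4}.
Most parsimonious ingroup topology: ((Taxon 9,(Taxon 4,Taxon 3)),Taxon 1).
Taxon 4 and Taxon 3 form a cherry on this tree, so they are sister taxa.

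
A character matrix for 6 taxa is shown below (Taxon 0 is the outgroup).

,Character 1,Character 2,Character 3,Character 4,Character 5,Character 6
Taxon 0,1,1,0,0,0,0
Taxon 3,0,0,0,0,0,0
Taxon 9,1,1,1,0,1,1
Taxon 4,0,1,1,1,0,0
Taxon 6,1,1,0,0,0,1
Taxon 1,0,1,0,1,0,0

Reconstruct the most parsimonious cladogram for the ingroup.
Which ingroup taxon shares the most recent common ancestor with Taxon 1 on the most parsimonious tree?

Taxon 4

Character polarity is set by the outgroup: the derived state is whichever differs from the outgroup's state, so for Character 1, Character 2 the derived state is '0', and for the remaining characters it is '1'.
Only Taxon 1, Taxon 3, and Taxon 4 show the derived state '0' for Character 1, supporting them as a clade.
Character 2: derived state '0' in Taxon 3 only — an autapomorphy, so it tells us nothing about relationships among taxa.
Character 3 groups Taxon 4 and Taxon 9, which is incompatible with the clades supported by the remaining characters; treating it as convergent (homoplasy) costs fewer steps than any alternative tree.
Character 4: derived state '1' in Taxon 1 and Taxon 4 only — synapomorphy for {Taxon 1, Taxon 4}.
Character 5: derived state '1' in Taxon 9 only — an autapomorphy, so it tells us nothing about relationships among taxa.
Character 6: derived state '1' in Taxon 6 and Taxon 9 only — synapomorphy for {Taxon 6, Taxon 9}.
Most parsimonious ingroup topology: ((Taxon 3,(Taxon 4,Taxon 1)),(Taxon 9,Taxon 6)).
Taxon 1 and Taxon 4 form a cherry on this tree, so they are sister taxa.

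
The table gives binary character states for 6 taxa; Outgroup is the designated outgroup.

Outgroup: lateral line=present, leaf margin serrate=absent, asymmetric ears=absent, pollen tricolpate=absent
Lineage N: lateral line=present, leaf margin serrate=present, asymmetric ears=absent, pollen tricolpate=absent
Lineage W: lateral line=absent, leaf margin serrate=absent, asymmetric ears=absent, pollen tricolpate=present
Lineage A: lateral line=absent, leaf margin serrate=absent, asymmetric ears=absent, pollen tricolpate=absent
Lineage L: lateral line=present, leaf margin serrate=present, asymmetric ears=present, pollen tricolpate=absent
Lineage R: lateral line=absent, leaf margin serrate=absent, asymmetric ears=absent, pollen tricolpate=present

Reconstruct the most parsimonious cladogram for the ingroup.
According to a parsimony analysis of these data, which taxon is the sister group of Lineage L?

Character polarity is set by the outgroup: the derived state is whichever differs from the outgroup's state, so for lateral line the derived state is 'absent', and for the remaining characters it is 'present'.
lateral line: derived state 'absent' in Lineage A, Lineage R, and Lineage W only — synapomorphy for {Lineage A, Lineage R, Lineage W}.
leaf margin serrate: derived state 'present' in Lineage L and Lineage N only — synapomorphy for {Lineage L, Lineage N}.
asymmetric ears: derived state 'present' in Lineage L only — an autapomorphy, so it tells us nothing about relationships among taxa.
pollen tricolpate: derived state 'present' in Lineage R and Lineage W only — synapomorphy for {Lineage R, Lineage W}.
Most parsimonious ingroup topology: ((Lineage N,Lineage L),((Lineage W,Lineage R),Lineage A)).
Lineage L and Lineage N form a cherry on this tree, so they are sister taxa.

Lineage N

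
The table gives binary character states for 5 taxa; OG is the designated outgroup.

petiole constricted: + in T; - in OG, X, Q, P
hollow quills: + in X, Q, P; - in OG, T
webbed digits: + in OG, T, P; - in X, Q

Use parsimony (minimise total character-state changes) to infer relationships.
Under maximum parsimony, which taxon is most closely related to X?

Q

Character polarity is set by the outgroup: the derived state is whichever differs from the outgroup's state, so for webbed digits the derived state is '-', and for the remaining characters it is '+'.
petiole constricted: derived state '+' in T only — an autapomorphy, so it tells us nothing about relationships among taxa.
hollow quills: derived state '+' in P, Q, and X only — synapomorphy for {P, Q, X}.
webbed digits (derived state '-') is shared by Q and X — a synapomorphy uniting that clade.
Most parsimonious ingroup topology: (T,((X,Q),P)).
X and Q form a cherry on this tree, so they are sister taxa.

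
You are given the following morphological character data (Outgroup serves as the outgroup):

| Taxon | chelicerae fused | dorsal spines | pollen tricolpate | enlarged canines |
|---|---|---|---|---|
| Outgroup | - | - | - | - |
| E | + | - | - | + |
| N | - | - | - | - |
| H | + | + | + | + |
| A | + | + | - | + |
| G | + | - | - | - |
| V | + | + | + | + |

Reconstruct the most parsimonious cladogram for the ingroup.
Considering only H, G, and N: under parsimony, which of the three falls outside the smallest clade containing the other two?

N

The outgroup has state '-' for every character, so '+' is the derived state throughout.
chelicerae fused (derived state '+') is shared by A, E, G, H, and V — a synapomorphy uniting that clade.
dorsal spines: derived state '+' in A, H, and V only — synapomorphy for {A, H, V}.
pollen tricolpate: derived state '+' in H and V only — synapomorphy for {H, V}.
Only A, E, H, and V show the derived state '+' for enlarged canines, supporting them as a clade.
Most parsimonious ingroup topology: (((E,((H,V),A)),G),N).
H and G share a more recent common ancestor with each other than either does with N, so N is the least closely related of the three.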